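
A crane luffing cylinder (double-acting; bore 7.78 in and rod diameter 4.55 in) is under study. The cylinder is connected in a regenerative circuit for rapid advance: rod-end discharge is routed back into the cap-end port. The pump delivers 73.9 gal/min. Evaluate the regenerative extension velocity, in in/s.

In regeneration the rod-end outflow joins the pump flow into the cap end, so the net volume the pump must supply per unit advance equals the rod cross-section area.
Rod cross-section A_rod = π/4 × (4.55 in)² = 16.26 in^2
v = Q_pump / A_rod

v ≈ 17.5 in/s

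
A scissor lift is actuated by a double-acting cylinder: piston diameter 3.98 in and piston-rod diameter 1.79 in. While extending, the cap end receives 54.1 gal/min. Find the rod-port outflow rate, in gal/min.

Cap-side area A_cap = π/4 × (3.98 in)² = 12.44 in^2
Rod-side annular area A_ann = π/4 × (3.98² − 1.79²) = 9.925 in^2
Piston speed v = Q_in/A_cap; rod-end outflow Q_out = v × A_ann = Q_in × A_ann/A_cap.

Q_out ≈ 43.2 gal/min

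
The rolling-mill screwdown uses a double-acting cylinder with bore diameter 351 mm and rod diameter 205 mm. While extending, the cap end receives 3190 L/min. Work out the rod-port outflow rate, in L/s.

Q_out ≈ 35.0 L/s

Cap-side area A_cap = π/4 × (351 mm)² = 96760 mm^2
Rod-side annular area A_ann = π/4 × (351² − 205²) = 63760 mm^2
Piston speed v = Q_in/A_cap; rod-end outflow Q_out = v × A_ann = Q_in × A_ann/A_cap.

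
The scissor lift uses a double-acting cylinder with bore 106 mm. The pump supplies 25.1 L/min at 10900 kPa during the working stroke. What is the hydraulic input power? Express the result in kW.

W ≈ 4.56 kW

Hydraulic power = P × Q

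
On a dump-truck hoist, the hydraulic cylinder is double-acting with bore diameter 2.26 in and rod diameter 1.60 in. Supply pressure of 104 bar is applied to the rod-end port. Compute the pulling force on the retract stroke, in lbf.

Rod-side annular area A_ann = π/4 × (2.26² − 1.60²) = 2.001 in^2
On retraction the pressure acts on the annular area (bore minus rod).
F = P × A_ann

F ≈ 3020 lbf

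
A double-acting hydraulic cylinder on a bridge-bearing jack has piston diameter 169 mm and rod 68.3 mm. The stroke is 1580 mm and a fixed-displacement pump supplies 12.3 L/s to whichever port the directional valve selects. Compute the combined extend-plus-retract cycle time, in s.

t ≈ 5.29 s

Cap-side area A_cap = π/4 × (169 mm)² = 22430 mm^2
Rod-side annular area A_ann = π/4 × (169² − 68.3²) = 18770 mm^2
t_ext = A_cap·L/Q = 2.881 s
t_ret = A_ann·L/Q = 2.411 s
t_cycle = t_ext + t_ret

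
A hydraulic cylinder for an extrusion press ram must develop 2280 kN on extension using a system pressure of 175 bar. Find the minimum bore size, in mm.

D ≈ 407 mm

Extension force acts on the full piston face: F = P × (π/4)D².
D = √(4F / (πP)) = √(4 × 2280 kN / (π × 175 bar))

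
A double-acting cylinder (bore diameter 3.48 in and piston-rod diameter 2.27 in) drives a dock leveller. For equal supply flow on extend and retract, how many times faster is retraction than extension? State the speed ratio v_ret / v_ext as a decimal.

Cap-side area A_cap = π/4 × (3.48 in)² = 9.511 in^2
Rod-side annular area A_ann = π/4 × (3.48² − 2.27²) = 5.464 in^2
For equal Q, v ∝ 1/A, so v_ret/v_ext = A_cap/A_ann.

v_ret/v_ext ≈ 1.74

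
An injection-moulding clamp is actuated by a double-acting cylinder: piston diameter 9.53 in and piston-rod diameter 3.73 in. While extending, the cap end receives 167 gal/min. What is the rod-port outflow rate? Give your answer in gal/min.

Cap-side area A_cap = π/4 × (9.53 in)² = 71.33 in^2
Rod-side annular area A_ann = π/4 × (9.53² − 3.73²) = 60.40 in^2
Piston speed v = Q_in/A_cap; rod-end outflow Q_out = v × A_ann = Q_in × A_ann/A_cap.

Q_out ≈ 141 gal/min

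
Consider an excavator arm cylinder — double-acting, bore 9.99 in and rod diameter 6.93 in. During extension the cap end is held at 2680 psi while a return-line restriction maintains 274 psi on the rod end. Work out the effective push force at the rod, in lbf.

Cap-side area A_cap = π/4 × (9.99 in)² = 78.38 in^2
Rod-side annular area A_ann = π/4 × (9.99² − 6.93²) = 40.66 in^2
Net thrust = P_cap·A_cap − P_rod·A_ann = 2.101e5 lbf − 11140 lbf

F ≈ 1.99e5 lbf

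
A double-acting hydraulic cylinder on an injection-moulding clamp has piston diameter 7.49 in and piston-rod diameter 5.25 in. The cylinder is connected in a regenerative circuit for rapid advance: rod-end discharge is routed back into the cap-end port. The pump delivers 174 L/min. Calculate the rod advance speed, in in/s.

In regeneration the rod-end outflow joins the pump flow into the cap end, so the net volume the pump must supply per unit advance equals the rod cross-section area.
Rod cross-section A_rod = π/4 × (5.25 in)² = 21.65 in^2
v = Q_pump / A_rod

v ≈ 8.18 in/s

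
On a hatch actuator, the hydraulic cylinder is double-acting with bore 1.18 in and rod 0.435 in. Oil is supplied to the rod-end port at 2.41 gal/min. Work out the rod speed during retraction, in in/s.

v ≈ 9.82 in/s

Rod-side annular area A_ann = π/4 × (1.18² − 0.435²) = 0.9450 in^2
Flow into the rod-end port fills the annular volume.
v = Q / A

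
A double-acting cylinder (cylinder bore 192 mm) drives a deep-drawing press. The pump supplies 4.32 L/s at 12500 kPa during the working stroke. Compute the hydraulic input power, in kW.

Hydraulic power = P × Q

W ≈ 54.0 kW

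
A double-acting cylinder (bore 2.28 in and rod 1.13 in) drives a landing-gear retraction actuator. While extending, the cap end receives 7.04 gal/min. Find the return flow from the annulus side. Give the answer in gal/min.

Q_out ≈ 5.31 gal/min

Cap-side area A_cap = π/4 × (2.28 in)² = 4.083 in^2
Rod-side annular area A_ann = π/4 × (2.28² − 1.13²) = 3.080 in^2
Piston speed v = Q_in/A_cap; rod-end outflow Q_out = v × A_ann = Q_in × A_ann/A_cap.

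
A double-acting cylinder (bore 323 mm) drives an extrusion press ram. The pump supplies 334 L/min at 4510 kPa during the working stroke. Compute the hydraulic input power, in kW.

Hydraulic power = P × Q

W ≈ 25.1 kW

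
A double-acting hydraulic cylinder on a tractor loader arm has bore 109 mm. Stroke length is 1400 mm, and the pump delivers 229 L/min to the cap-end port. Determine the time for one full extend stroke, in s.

t ≈ 3.42 s

Cap-side area A_cap = π/4 × (109 mm)² = 9331 mm^2
Swept volume V = A × L; t = V / Q = A·L / Q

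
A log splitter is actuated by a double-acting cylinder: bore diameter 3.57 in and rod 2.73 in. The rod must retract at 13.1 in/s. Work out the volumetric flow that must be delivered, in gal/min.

Q ≈ 14.1 gal/min

Rod-side annular area A_ann = π/4 × (3.57² − 2.73²) = 4.156 in^2
Q = A × v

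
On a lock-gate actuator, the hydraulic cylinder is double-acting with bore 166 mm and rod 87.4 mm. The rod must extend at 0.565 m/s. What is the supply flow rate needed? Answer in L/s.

Cap-side area A_cap = π/4 × (166 mm)² = 21640 mm^2
Q = A × v

Q ≈ 12.2 L/s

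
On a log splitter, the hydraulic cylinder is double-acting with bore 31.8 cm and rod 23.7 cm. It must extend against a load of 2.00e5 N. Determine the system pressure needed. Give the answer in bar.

P ≈ 25.2 bar

Cap-side area A_cap = π/4 × (31.8 cm)² = 794.2 cm^2
P = F / A = 2.00e5 N / A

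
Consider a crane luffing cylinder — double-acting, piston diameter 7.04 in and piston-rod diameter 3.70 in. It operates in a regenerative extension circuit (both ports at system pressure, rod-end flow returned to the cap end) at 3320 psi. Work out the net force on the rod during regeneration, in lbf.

F ≈ 35700 lbf

With equal pressure on both faces, forces on the annular region cancel; the net push is pressure × rod cross-section.
Rod cross-section A_rod = π/4 × (3.70 in)² = 10.75 in^2
F = P × A_rod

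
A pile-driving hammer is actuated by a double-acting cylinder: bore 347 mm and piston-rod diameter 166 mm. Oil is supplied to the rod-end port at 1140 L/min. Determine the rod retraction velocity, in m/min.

Rod-side annular area A_ann = π/4 × (347² − 166²) = 72930 mm^2
Flow into the rod-end port fills the annular volume.
v = Q / A

v ≈ 15.6 m/min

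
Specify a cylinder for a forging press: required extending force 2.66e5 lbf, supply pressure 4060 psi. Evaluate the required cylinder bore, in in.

D ≈ 9.13 in

Extension force acts on the full piston face: F = P × (π/4)D².
D = √(4F / (πP)) = √(4 × 2.66e5 lbf / (π × 4060 psi))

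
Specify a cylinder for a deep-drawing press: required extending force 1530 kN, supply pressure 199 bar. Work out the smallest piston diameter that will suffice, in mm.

Extension force acts on the full piston face: F = P × (π/4)D².
D = √(4F / (πP)) = √(4 × 1530 kN / (π × 199 bar))

D ≈ 313 mm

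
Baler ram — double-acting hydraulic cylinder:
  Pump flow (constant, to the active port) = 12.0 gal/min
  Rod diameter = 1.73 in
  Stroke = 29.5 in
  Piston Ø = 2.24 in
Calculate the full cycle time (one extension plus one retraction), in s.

t ≈ 3.53 s

Cap-side area A_cap = π/4 × (2.24 in)² = 3.941 in^2
Rod-side annular area A_ann = π/4 × (2.24² − 1.73²) = 1.590 in^2
t_ext = A_cap·L/Q = 2.516 s
t_ret = A_ann·L/Q = 1.015 s
t_cycle = t_ext + t_ret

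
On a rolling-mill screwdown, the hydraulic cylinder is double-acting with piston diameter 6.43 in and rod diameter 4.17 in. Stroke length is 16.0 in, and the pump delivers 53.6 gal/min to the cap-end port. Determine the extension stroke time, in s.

Cap-side area A_cap = π/4 × (6.43 in)² = 32.47 in^2
Swept volume V = A × L; t = V / Q = A·L / Q

t ≈ 2.52 s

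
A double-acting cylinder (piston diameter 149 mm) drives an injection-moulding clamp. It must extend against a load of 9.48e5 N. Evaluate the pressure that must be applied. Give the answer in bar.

Cap-side area A_cap = π/4 × (149 mm)² = 17440 mm^2
P = F / A = 9.48e5 N / A

P ≈ 544 bar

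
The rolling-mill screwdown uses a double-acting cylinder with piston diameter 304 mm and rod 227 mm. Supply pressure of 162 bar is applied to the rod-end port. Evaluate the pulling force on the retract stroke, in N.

Rod-side annular area A_ann = π/4 × (304² − 227²) = 32110 mm^2
On retraction the pressure acts on the annular area (bore minus rod).
F = P × A_ann

F ≈ 5.20e5 N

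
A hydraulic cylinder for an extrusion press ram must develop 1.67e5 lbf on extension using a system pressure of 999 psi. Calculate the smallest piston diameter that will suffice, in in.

D ≈ 14.6 in

Extension force acts on the full piston face: F = P × (π/4)D².
D = √(4F / (πP)) = √(4 × 1.67e5 lbf / (π × 999 psi))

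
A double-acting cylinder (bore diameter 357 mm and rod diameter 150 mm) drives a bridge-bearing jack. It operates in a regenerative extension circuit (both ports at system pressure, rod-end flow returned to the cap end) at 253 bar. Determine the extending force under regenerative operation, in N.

F ≈ 4.47e5 N

With equal pressure on both faces, forces on the annular region cancel; the net push is pressure × rod cross-section.
Rod cross-section A_rod = π/4 × (150 mm)² = 17670 mm^2
F = P × A_rod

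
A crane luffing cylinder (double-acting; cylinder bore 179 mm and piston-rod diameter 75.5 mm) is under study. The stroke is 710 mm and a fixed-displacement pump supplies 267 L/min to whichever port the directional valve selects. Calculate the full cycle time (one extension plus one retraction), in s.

Cap-side area A_cap = π/4 × (179 mm)² = 25160 mm^2
Rod-side annular area A_ann = π/4 × (179² − 75.5²) = 20690 mm^2
t_ext = A_cap·L/Q = 4.015 s
t_ret = A_ann·L/Q = 3.301 s
t_cycle = t_ext + t_ret

t ≈ 7.32 s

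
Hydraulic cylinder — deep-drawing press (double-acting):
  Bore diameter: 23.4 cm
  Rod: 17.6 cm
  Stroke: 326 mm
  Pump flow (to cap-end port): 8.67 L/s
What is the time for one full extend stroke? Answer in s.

Cap-side area A_cap = π/4 × (23.4 cm)² = 430.1 cm^2
Swept volume V = A × L; t = V / Q = A·L / Q

t ≈ 1.62 s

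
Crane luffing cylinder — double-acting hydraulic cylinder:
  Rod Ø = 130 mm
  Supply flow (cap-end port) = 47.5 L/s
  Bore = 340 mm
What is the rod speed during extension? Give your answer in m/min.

v ≈ 31.4 m/min

Cap-side area A_cap = π/4 × (340 mm)² = 90790 mm^2
v = Q / A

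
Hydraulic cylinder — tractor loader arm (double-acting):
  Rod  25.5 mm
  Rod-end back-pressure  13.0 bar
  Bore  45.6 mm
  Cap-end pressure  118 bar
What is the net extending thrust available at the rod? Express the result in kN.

Cap-side area A_cap = π/4 × (45.6 mm)² = 1633 mm^2
Rod-side annular area A_ann = π/4 × (45.6² − 25.5²) = 1122 mm^2
Net thrust = P_cap·A_cap − P_rod·A_ann = 19.27 kN − 1.459 kN

F ≈ 17.8 kN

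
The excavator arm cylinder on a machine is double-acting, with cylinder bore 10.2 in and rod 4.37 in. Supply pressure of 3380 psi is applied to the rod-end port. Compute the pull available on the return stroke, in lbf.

F ≈ 2.25e5 lbf

Rod-side annular area A_ann = π/4 × (10.2² − 4.37²) = 66.71 in^2
On retraction the pressure acts on the annular area (bore minus rod).
F = P × A_ann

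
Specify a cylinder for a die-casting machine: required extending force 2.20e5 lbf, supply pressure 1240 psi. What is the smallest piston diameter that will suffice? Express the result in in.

Extension force acts on the full piston face: F = P × (π/4)D².
D = √(4F / (πP)) = √(4 × 2.20e5 lbf / (π × 1240 psi))

D ≈ 15.0 in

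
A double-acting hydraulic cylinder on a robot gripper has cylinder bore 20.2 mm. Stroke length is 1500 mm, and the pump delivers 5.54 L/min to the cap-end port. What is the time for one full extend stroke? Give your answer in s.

Cap-side area A_cap = π/4 × (20.2 mm)² = 320.5 mm^2
Swept volume V = A × L; t = V / Q = A·L / Q

t ≈ 5.21 s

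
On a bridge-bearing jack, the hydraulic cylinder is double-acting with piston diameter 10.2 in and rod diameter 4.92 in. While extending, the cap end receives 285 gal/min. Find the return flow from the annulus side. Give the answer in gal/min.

Cap-side area A_cap = π/4 × (10.2 in)² = 81.71 in^2
Rod-side annular area A_ann = π/4 × (10.2² − 4.92²) = 62.70 in^2
Piston speed v = Q_in/A_cap; rod-end outflow Q_out = v × A_ann = Q_in × A_ann/A_cap.

Q_out ≈ 219 gal/min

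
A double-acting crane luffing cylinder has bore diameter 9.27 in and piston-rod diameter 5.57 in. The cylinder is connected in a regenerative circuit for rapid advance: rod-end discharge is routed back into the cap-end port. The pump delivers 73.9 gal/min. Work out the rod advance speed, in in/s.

v ≈ 11.7 in/s

In regeneration the rod-end outflow joins the pump flow into the cap end, so the net volume the pump must supply per unit advance equals the rod cross-section area.
Rod cross-section A_rod = π/4 × (5.57 in)² = 24.37 in^2
v = Q_pump / A_rod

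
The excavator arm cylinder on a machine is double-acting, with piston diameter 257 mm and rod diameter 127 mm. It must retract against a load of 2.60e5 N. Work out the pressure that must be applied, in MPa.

P ≈ 6.63 MPa

Rod-side annular area A_ann = π/4 × (257² − 127²) = 39210 mm^2
Retraction: pressure acts on the annular area.
P = F / A = 2.60e5 N / A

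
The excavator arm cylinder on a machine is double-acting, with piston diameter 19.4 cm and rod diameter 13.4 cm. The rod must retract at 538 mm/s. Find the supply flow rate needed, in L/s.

Q ≈ 8.32 L/s

Rod-side annular area A_ann = π/4 × (19.4² − 13.4²) = 154.6 cm^2
Q = A × v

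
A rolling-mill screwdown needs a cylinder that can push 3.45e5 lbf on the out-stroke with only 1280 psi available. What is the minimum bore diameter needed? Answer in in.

D ≈ 18.5 in

Extension force acts on the full piston face: F = P × (π/4)D².
D = √(4F / (πP)) = √(4 × 3.45e5 lbf / (π × 1280 psi))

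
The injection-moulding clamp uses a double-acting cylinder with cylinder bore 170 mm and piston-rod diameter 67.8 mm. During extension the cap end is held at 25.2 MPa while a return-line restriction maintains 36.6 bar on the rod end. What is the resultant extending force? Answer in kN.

Cap-side area A_cap = π/4 × (170 mm)² = 22700 mm^2
Rod-side annular area A_ann = π/4 × (170² − 67.8²) = 19090 mm^2
Net thrust = P_cap·A_cap − P_rod·A_ann = 572.0 kN − 69.86 kN

F ≈ 502 kN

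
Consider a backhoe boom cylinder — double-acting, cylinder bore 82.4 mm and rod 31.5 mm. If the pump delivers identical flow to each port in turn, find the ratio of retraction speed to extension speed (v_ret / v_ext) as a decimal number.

Cap-side area A_cap = π/4 × (82.4 mm)² = 5333 mm^2
Rod-side annular area A_ann = π/4 × (82.4² − 31.5²) = 4553 mm^2
For equal Q, v ∝ 1/A, so v_ret/v_ext = A_cap/A_ann.

v_ret/v_ext ≈ 1.17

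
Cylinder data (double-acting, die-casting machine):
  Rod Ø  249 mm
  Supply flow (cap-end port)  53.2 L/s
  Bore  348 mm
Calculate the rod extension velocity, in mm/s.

v ≈ 559 mm/s

Cap-side area A_cap = π/4 × (348 mm)² = 95110 mm^2
v = Q / A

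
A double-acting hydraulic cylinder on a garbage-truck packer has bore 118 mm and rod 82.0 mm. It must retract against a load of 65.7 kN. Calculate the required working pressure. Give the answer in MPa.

P ≈ 11.6 MPa

Rod-side annular area A_ann = π/4 × (118² − 82.0²) = 5655 mm^2
Retraction: pressure acts on the annular area.
P = F / A = 65.7 kN / A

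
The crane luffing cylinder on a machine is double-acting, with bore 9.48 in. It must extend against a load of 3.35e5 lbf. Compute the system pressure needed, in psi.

P ≈ 4750 psi

Cap-side area A_cap = π/4 × (9.48 in)² = 70.58 in^2
P = F / A = 3.35e5 lbf / A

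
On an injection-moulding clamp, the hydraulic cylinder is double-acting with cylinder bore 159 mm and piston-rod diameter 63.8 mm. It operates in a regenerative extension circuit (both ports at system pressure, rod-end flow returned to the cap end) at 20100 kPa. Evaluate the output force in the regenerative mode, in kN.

F ≈ 64.3 kN

With equal pressure on both faces, forces on the annular region cancel; the net push is pressure × rod cross-section.
Rod cross-section A_rod = π/4 × (63.8 mm)² = 3197 mm^2
F = P × A_rod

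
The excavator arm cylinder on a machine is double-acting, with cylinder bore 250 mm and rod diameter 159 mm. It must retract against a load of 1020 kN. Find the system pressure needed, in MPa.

Rod-side annular area A_ann = π/4 × (250² − 159²) = 29230 mm^2
Retraction: pressure acts on the annular area.
P = F / A = 1020 kN / A

P ≈ 34.9 MPa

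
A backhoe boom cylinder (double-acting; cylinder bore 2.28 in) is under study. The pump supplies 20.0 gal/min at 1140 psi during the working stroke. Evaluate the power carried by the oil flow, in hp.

Hydraulic power = P × Q

W ≈ 13.3 hp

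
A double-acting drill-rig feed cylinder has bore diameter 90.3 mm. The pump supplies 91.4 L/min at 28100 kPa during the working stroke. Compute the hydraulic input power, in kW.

Hydraulic power = P × Q

W ≈ 42.8 kW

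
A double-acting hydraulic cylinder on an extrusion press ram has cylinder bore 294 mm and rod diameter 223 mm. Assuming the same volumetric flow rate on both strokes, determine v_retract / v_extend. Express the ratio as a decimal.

Cap-side area A_cap = π/4 × (294 mm)² = 67890 mm^2
Rod-side annular area A_ann = π/4 × (294² − 223²) = 28830 mm^2
For equal Q, v ∝ 1/A, so v_ret/v_ext = A_cap/A_ann.

v_ret/v_ext ≈ 2.35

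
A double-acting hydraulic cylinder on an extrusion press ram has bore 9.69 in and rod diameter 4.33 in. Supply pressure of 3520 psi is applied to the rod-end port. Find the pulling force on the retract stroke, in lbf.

Rod-side annular area A_ann = π/4 × (9.69² − 4.33²) = 59.02 in^2
On retraction the pressure acts on the annular area (bore minus rod).
F = P × A_ann

F ≈ 2.08e5 lbf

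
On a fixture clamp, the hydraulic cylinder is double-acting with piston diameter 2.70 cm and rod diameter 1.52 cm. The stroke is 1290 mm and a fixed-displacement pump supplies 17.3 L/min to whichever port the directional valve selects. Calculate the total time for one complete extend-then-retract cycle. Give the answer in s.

Cap-side area A_cap = π/4 × (2.70 cm)² = 5.726 cm^2
Rod-side annular area A_ann = π/4 × (2.70² − 1.52²) = 3.911 cm^2
t_ext = A_cap·L/Q = 2.562 s
t_ret = A_ann·L/Q = 1.750 s
t_cycle = t_ext + t_ret

t ≈ 4.31 s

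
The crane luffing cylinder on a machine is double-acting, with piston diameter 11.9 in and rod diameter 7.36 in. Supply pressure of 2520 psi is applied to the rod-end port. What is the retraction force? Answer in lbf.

Rod-side annular area A_ann = π/4 × (11.9² − 7.36²) = 68.68 in^2
On retraction the pressure acts on the annular area (bore minus rod).
F = P × A_ann

F ≈ 1.73e5 lbf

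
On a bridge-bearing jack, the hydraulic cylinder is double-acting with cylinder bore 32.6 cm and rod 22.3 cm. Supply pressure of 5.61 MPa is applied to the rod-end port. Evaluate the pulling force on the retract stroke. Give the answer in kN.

F ≈ 249 kN

Rod-side annular area A_ann = π/4 × (32.6² − 22.3²) = 444.1 cm^2
On retraction the pressure acts on the annular area (bore minus rod).
F = P × A_ann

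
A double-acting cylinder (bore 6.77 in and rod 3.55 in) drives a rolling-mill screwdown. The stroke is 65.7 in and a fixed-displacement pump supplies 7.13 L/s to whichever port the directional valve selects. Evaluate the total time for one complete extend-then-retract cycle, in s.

t ≈ 9.38 s

Cap-side area A_cap = π/4 × (6.77 in)² = 36.00 in^2
Rod-side annular area A_ann = π/4 × (6.77² − 3.55²) = 26.10 in^2
t_ext = A_cap·L/Q = 5.436 s
t_ret = A_ann·L/Q = 3.941 s
t_cycle = t_ext + t_ret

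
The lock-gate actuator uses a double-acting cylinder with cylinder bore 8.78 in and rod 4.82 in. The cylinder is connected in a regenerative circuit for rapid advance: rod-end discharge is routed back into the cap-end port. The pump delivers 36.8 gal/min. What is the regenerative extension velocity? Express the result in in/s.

v ≈ 7.76 in/s

In regeneration the rod-end outflow joins the pump flow into the cap end, so the net volume the pump must supply per unit advance equals the rod cross-section area.
Rod cross-section A_rod = π/4 × (4.82 in)² = 18.25 in^2
v = Q_pump / A_rod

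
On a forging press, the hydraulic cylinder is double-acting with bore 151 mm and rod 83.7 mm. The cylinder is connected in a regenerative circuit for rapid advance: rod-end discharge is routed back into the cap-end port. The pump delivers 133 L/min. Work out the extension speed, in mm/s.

v ≈ 403 mm/s

In regeneration the rod-end outflow joins the pump flow into the cap end, so the net volume the pump must supply per unit advance equals the rod cross-section area.
Rod cross-section A_rod = π/4 × (83.7 mm)² = 5502 mm^2
v = Q_pump / A_rod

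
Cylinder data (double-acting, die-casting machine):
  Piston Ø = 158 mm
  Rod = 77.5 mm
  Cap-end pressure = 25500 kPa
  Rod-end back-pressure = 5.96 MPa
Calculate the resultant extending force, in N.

F ≈ 4.11e5 N

Cap-side area A_cap = π/4 × (158 mm)² = 19610 mm^2
Rod-side annular area A_ann = π/4 × (158² − 77.5²) = 14890 mm^2
Net thrust = P_cap·A_cap − P_rod·A_ann = 5.000e5 N − 88740 N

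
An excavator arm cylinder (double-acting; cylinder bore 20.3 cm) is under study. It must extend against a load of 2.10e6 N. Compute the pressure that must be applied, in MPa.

Cap-side area A_cap = π/4 × (20.3 cm)² = 323.7 cm^2
P = F / A = 2.10e6 N / A

P ≈ 64.9 MPa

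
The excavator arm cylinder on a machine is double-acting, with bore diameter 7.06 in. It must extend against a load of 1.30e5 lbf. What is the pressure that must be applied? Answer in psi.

P ≈ 3320 psi

Cap-side area A_cap = π/4 × (7.06 in)² = 39.15 in^2
P = F / A = 1.30e5 lbf / A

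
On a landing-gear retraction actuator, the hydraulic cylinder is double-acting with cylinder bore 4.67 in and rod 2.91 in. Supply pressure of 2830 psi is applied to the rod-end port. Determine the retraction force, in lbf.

F ≈ 29700 lbf

Rod-side annular area A_ann = π/4 × (4.67² − 2.91²) = 10.48 in^2
On retraction the pressure acts on the annular area (bore minus rod).
F = P × A_ann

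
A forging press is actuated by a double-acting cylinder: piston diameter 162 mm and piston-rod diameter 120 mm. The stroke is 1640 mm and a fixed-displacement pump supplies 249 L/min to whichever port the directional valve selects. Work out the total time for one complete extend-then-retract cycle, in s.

Cap-side area A_cap = π/4 × (162 mm)² = 20610 mm^2
Rod-side annular area A_ann = π/4 × (162² − 120²) = 9302 mm^2
t_ext = A_cap·L/Q = 8.145 s
t_ret = A_ann·L/Q = 3.676 s
t_cycle = t_ext + t_ret

t ≈ 11.8 s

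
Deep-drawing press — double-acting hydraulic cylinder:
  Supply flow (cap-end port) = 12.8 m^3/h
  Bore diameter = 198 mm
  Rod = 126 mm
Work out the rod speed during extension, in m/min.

Cap-side area A_cap = π/4 × (198 mm)² = 30790 mm^2
v = Q / A

v ≈ 6.93 m/min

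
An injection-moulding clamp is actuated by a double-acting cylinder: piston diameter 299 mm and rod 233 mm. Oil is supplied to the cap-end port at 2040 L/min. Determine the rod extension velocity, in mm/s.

Cap-side area A_cap = π/4 × (299 mm)² = 70220 mm^2
v = Q / A

v ≈ 484 mm/s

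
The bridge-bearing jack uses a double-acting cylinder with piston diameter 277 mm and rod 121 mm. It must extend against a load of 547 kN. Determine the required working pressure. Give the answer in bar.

Cap-side area A_cap = π/4 × (277 mm)² = 60260 mm^2
P = F / A = 547 kN / A

P ≈ 90.8 bar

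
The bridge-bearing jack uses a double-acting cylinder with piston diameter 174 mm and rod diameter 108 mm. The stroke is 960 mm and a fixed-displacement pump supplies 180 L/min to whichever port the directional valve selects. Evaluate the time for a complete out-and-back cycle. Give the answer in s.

t ≈ 12.3 s

Cap-side area A_cap = π/4 × (174 mm)² = 23780 mm^2
Rod-side annular area A_ann = π/4 × (174² − 108²) = 14620 mm^2
t_ext = A_cap·L/Q = 7.609 s
t_ret = A_ann·L/Q = 4.678 s
t_cycle = t_ext + t_ret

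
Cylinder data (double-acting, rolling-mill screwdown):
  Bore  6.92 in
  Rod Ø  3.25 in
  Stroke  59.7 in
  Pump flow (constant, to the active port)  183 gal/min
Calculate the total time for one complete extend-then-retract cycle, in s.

Cap-side area A_cap = π/4 × (6.92 in)² = 37.61 in^2
Rod-side annular area A_ann = π/4 × (6.92² − 3.25²) = 29.31 in^2
t_ext = A_cap·L/Q = 3.187 s
t_ret = A_ann·L/Q = 2.484 s
t_cycle = t_ext + t_ret

t ≈ 5.67 s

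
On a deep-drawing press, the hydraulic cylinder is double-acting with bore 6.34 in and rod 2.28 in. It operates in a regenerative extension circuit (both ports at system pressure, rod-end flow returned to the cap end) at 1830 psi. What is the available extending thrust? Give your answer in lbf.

With equal pressure on both faces, forces on the annular region cancel; the net push is pressure × rod cross-section.
Rod cross-section A_rod = π/4 × (2.28 in)² = 4.083 in^2
F = P × A_rod

F ≈ 7470 lbf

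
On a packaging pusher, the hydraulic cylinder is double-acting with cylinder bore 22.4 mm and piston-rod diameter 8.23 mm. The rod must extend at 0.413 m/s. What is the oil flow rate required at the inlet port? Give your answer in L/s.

Q ≈ 0.163 L/s

Cap-side area A_cap = π/4 × (22.4 mm)² = 394.1 mm^2
Q = A × v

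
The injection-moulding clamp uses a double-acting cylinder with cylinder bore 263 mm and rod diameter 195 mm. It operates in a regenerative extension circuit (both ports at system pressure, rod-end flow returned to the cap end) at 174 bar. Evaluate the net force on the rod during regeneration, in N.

With equal pressure on both faces, forces on the annular region cancel; the net push is pressure × rod cross-section.
Rod cross-section A_rod = π/4 × (195 mm)² = 29860 mm^2
F = P × A_rod

F ≈ 5.20e5 N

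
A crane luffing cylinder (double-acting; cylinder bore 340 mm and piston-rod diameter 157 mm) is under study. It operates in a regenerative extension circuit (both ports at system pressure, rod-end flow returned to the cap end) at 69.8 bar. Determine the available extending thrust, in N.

With equal pressure on both faces, forces on the annular region cancel; the net push is pressure × rod cross-section.
Rod cross-section A_rod = π/4 × (157 mm)² = 19360 mm^2
F = P × A_rod

F ≈ 1.35e5 N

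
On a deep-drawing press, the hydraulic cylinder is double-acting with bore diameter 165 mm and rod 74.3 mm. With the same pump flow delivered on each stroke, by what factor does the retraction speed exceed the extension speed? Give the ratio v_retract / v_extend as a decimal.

v_ret/v_ext ≈ 1.25

Cap-side area A_cap = π/4 × (165 mm)² = 21380 mm^2
Rod-side annular area A_ann = π/4 × (165² − 74.3²) = 17050 mm^2
For equal Q, v ∝ 1/A, so v_ret/v_ext = A_cap/A_ann.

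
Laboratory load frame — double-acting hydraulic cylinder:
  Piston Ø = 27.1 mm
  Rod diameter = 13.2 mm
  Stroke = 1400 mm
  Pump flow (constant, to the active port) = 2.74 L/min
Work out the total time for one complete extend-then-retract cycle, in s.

Cap-side area A_cap = π/4 × (27.1 mm)² = 576.8 mm^2
Rod-side annular area A_ann = π/4 × (27.1² − 13.2²) = 440.0 mm^2
t_ext = A_cap·L/Q = 17.68 s
t_ret = A_ann·L/Q = 13.49 s
t_cycle = t_ext + t_ret

t ≈ 31.2 s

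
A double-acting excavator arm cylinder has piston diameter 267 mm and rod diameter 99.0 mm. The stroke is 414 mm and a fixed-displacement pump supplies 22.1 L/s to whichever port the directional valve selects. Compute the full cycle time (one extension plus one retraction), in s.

t ≈ 1.95 s

Cap-side area A_cap = π/4 × (267 mm)² = 55990 mm^2
Rod-side annular area A_ann = π/4 × (267² − 99.0²) = 48290 mm^2
t_ext = A_cap·L/Q = 1.049 s
t_ret = A_ann·L/Q = 0.9047 s
t_cycle = t_ext + t_ret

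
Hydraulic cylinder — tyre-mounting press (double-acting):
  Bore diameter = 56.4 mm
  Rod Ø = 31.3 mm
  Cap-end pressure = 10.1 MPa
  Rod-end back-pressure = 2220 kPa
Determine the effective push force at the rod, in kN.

F ≈ 21.4 kN

Cap-side area A_cap = π/4 × (56.4 mm)² = 2498 mm^2
Rod-side annular area A_ann = π/4 × (56.4² − 31.3²) = 1729 mm^2
Net thrust = P_cap·A_cap − P_rod·A_ann = 25.23 kN − 3.838 kN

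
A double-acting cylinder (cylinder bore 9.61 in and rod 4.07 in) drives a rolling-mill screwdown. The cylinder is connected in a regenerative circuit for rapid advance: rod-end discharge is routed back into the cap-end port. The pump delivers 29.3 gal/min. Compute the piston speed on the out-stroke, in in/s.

In regeneration the rod-end outflow joins the pump flow into the cap end, so the net volume the pump must supply per unit advance equals the rod cross-section area.
Rod cross-section A_rod = π/4 × (4.07 in)² = 13.01 in^2
v = Q_pump / A_rod

v ≈ 8.67 in/s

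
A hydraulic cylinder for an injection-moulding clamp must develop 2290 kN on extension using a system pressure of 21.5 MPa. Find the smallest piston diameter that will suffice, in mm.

Extension force acts on the full piston face: F = P × (π/4)D².
D = √(4F / (πP)) = √(4 × 2290 kN / (π × 21.5 MPa))

D ≈ 368 mm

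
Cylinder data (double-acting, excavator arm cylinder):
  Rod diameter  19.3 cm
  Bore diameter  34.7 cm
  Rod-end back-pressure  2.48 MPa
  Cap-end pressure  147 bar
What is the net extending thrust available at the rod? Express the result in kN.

F ≈ 1230 kN

Cap-side area A_cap = π/4 × (34.7 cm)² = 945.7 cm^2
Rod-side annular area A_ann = π/4 × (34.7² − 19.3²) = 653.1 cm^2
Net thrust = P_cap·A_cap − P_rod·A_ann = 1390 kN − 162.0 kN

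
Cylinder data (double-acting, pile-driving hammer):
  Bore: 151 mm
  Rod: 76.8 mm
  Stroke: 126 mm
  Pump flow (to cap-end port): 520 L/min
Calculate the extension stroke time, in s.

Cap-side area A_cap = π/4 × (151 mm)² = 17910 mm^2
Swept volume V = A × L; t = V / Q = A·L / Q

t ≈ 0.260 s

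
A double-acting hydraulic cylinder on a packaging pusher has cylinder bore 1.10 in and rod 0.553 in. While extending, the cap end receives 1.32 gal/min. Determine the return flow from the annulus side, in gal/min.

Q_out ≈ 0.986 gal/min

Cap-side area A_cap = π/4 × (1.10 in)² = 0.9503 in^2
Rod-side annular area A_ann = π/4 × (1.10² − 0.553²) = 0.7101 in^2
Piston speed v = Q_in/A_cap; rod-end outflow Q_out = v × A_ann = Q_in × A_ann/A_cap.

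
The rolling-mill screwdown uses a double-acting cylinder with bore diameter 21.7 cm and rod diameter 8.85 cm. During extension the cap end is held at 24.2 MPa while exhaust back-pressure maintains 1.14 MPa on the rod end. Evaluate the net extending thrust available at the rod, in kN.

F ≈ 860 kN

Cap-side area A_cap = π/4 × (21.7 cm)² = 369.8 cm^2
Rod-side annular area A_ann = π/4 × (21.7² − 8.85²) = 308.3 cm^2
Net thrust = P_cap·A_cap − P_rod·A_ann = 895.0 kN − 35.15 kN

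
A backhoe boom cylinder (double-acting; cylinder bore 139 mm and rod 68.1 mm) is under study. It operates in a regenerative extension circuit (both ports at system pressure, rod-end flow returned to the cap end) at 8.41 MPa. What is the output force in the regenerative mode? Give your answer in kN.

With equal pressure on both faces, forces on the annular region cancel; the net push is pressure × rod cross-section.
Rod cross-section A_rod = π/4 × (68.1 mm)² = 3642 mm^2
F = P × A_rod

F ≈ 30.6 kN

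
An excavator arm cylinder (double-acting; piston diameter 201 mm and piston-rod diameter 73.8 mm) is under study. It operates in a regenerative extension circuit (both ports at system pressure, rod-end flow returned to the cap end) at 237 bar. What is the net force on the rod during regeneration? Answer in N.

With equal pressure on both faces, forces on the annular region cancel; the net push is pressure × rod cross-section.
Rod cross-section A_rod = π/4 × (73.8 mm)² = 4278 mm^2
F = P × A_rod

F ≈ 1.01e5 N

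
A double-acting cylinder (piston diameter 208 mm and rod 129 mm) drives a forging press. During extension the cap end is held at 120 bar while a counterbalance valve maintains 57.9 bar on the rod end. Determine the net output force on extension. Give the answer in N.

F ≈ 2.87e5 N

Cap-side area A_cap = π/4 × (208 mm)² = 33980 mm^2
Rod-side annular area A_ann = π/4 × (208² − 129²) = 20910 mm^2
Net thrust = P_cap·A_cap − P_rod·A_ann = 4.078e5 N − 1.211e5 N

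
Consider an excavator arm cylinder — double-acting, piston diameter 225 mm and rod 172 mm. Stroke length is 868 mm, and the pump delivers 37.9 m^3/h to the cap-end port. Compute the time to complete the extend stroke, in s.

Cap-side area A_cap = π/4 × (225 mm)² = 39760 mm^2
Swept volume V = A × L; t = V / Q = A·L / Q

t ≈ 3.28 s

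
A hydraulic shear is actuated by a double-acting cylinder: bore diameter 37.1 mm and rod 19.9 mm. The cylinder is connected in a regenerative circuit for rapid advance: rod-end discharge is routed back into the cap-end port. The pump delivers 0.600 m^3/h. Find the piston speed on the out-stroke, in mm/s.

v ≈ 536 mm/s

In regeneration the rod-end outflow joins the pump flow into the cap end, so the net volume the pump must supply per unit advance equals the rod cross-section area.
Rod cross-section A_rod = π/4 × (19.9 mm)² = 311.0 mm^2
v = Q_pump / A_rod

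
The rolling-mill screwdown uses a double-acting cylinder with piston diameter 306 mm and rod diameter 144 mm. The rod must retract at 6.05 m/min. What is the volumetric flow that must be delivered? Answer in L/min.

Q ≈ 346 L/min

Rod-side annular area A_ann = π/4 × (306² − 144²) = 57260 mm^2
Q = A × v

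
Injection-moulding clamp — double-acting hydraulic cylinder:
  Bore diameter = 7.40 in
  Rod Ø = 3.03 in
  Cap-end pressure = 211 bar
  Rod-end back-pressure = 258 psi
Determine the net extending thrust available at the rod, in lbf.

F ≈ 1.22e5 lbf

Cap-side area A_cap = π/4 × (7.40 in)² = 43.01 in^2
Rod-side annular area A_ann = π/4 × (7.40² − 3.03²) = 35.80 in^2
Net thrust = P_cap·A_cap − P_rod·A_ann = 1.316e5 lbf − 9236 lbf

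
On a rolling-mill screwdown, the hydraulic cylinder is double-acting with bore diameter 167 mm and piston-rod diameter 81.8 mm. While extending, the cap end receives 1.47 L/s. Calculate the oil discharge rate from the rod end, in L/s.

Q_out ≈ 1.12 L/s

Cap-side area A_cap = π/4 × (167 mm)² = 21900 mm^2
Rod-side annular area A_ann = π/4 × (167² − 81.8²) = 16650 mm^2
Piston speed v = Q_in/A_cap; rod-end outflow Q_out = v × A_ann = Q_in × A_ann/A_cap.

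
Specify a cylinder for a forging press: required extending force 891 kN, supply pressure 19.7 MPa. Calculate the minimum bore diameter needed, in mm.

D ≈ 240 mm

Extension force acts on the full piston face: F = P × (π/4)D².
D = √(4F / (πP)) = √(4 × 891 kN / (π × 19.7 MPa))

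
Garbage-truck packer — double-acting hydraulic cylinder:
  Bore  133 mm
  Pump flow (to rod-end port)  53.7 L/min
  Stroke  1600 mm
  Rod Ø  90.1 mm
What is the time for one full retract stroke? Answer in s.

Rod-side annular area A_ann = π/4 × (133² − 90.1²) = 7517 mm^2
Swept volume V = A × L; t = V / Q = A·L / Q

t ≈ 13.4 s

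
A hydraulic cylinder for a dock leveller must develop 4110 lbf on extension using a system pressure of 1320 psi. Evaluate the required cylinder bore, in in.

D ≈ 1.99 in

Extension force acts on the full piston face: F = P × (π/4)D².
D = √(4F / (πP)) = √(4 × 4110 lbf / (π × 1320 psi))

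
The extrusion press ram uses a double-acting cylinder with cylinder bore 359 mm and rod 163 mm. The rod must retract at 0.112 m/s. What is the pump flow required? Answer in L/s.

Q ≈ 9.00 L/s

Rod-side annular area A_ann = π/4 × (359² − 163²) = 80360 mm^2
Q = A × v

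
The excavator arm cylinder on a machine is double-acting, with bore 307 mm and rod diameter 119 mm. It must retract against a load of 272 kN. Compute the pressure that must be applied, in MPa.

P ≈ 4.32 MPa

Rod-side annular area A_ann = π/4 × (307² − 119²) = 62900 mm^2
Retraction: pressure acts on the annular area.
P = F / A = 272 kN / A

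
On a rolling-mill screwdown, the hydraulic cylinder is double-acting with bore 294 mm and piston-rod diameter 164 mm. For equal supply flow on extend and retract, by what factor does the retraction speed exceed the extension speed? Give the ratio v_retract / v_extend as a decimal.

Cap-side area A_cap = π/4 × (294 mm)² = 67890 mm^2
Rod-side annular area A_ann = π/4 × (294² − 164²) = 46760 mm^2
For equal Q, v ∝ 1/A, so v_ret/v_ext = A_cap/A_ann.

v_ret/v_ext ≈ 1.45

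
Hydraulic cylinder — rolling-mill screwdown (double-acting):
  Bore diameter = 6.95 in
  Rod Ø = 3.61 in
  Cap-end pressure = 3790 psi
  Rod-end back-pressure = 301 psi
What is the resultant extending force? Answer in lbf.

Cap-side area A_cap = π/4 × (6.95 in)² = 37.94 in^2
Rod-side annular area A_ann = π/4 × (6.95² − 3.61²) = 27.70 in^2
Net thrust = P_cap·A_cap − P_rod·A_ann = 1.438e5 lbf − 8338 lbf

F ≈ 1.35e5 lbf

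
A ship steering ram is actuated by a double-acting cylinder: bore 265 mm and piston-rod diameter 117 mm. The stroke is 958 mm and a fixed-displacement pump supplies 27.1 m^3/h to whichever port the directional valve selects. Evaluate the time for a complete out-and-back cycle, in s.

Cap-side area A_cap = π/4 × (265 mm)² = 55150 mm^2
Rod-side annular area A_ann = π/4 × (265² − 117²) = 44400 mm^2
t_ext = A_cap·L/Q = 7.019 s
t_ret = A_ann·L/Q = 5.651 s
t_cycle = t_ext + t_ret

t ≈ 12.7 s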